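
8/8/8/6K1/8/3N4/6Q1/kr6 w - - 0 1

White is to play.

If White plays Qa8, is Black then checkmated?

After Qa8: black king on a1; in check: yes, from the white queen on a8.
King squares — b1: own rook; a2: attacked by Qa8; b2: attacked by Nd3.
Black has no legal moves → checkmate.

yes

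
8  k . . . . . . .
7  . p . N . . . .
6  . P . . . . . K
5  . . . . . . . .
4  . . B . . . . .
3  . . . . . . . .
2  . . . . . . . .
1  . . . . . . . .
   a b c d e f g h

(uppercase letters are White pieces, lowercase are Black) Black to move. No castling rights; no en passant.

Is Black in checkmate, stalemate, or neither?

Black to move; black king on a8.
In check: no.
King squares — a7: attacked by Pb6; b7: own pawn; b8: attacked by Nd7.
Legal moves for Black: none.
Not in check and no legal moves → stalemate.

stalemate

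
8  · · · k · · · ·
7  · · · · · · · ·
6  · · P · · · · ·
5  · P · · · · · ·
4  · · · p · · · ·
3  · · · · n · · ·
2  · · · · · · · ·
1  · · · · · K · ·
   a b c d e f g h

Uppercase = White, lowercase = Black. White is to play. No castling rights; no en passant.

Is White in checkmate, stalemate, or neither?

White to move; white king on f1.
In check: yes, from the black knight on e3.
King squares — e1: available; g1: available; e2: available; f2: available; g2: attacked by Ne3.
Legal moves for White: Kf2, Ke2, Kg1, Ke1.
White is in check but has 4 legal moves → neither.

neither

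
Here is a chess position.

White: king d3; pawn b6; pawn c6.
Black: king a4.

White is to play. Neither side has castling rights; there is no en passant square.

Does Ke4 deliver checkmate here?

no

After Ke4: black king on a4; in check: no.
Black is not in check, so this cannot be checkmate.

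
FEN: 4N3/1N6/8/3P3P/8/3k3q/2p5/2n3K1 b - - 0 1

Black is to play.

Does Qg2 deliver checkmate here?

After Qg2: white king on g1; in check: yes, from the black queen on g2.
White has 1 legal reply: Kxg2.
In check but a legal move exists → not checkmate.

no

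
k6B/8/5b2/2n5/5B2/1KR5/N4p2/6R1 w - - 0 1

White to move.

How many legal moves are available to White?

6

White to move; king on b3.
In check: yes, from the black knight on c5.
Legal moves: Kc4, Kb4, Ka3, Kc2, Kb2, Rxc5.
Count: 6.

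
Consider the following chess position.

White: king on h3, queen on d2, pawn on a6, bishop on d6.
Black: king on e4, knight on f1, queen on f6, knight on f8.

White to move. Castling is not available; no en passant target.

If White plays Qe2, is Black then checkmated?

After Qe2: black king on e4; in check: yes, from the white queen on e2.
Black has 4 legal replies: Kf5, Kd5, Kd4, Ne3.
In check but a legal move exists → not checkmate.

no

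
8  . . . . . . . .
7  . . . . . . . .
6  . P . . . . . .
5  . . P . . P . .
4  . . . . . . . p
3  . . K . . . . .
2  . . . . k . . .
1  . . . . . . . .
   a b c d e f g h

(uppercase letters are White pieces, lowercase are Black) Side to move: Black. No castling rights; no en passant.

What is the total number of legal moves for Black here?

Black to move; king on e2.
In check: no.
Legal moves: Kf3, Ke3, Kf2, Kf1, Ke1, Kd1, h3.
Count: 7.

7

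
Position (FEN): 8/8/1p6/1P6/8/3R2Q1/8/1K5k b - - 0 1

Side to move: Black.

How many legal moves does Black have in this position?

0

Black to move; king on h1.
In check: no.
Legal moves: none.
Count: 0.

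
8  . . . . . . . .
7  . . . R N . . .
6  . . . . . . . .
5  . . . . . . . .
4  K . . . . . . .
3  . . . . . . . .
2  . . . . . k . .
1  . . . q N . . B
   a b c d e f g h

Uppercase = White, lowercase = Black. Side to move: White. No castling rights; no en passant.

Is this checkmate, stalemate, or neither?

neither

White to move; white king on a4.
In check: yes, from the black queen on d1.
King squares — a3: available; b3: attacked by Qd1; b4: available; a5: available; b5: available.
Legal moves for White: Kb5, Ka5, Kb4, Ka3, Rxd1, Nc2.
White is in check but has 6 legal moves → neither.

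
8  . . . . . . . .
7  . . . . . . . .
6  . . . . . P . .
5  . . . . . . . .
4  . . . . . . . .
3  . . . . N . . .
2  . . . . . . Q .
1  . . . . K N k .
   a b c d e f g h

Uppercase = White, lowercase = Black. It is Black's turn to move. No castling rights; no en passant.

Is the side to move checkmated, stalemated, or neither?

checkmate

Black to move; black king on g1.
In check: yes, from the white queen on g2.
King squares — f1: attacked by Ke1; h1: attacked by Qg2; f2: attacked by Ke1; g2: attacked by Ne3; h2: attacked by Nf1.
Legal moves for Black: none.
In check with no legal moves → checkmate.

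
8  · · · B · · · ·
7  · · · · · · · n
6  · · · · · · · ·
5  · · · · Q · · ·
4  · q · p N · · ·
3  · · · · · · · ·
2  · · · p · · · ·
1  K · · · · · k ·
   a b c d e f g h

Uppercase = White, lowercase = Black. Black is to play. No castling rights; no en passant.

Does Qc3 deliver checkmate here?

After Qc3: white king on a1; in check: yes, from the black queen on c3.
White has 3 legal replies: Ka2, Kb1, Nxc3.
In check but a legal move exists → not checkmate.

no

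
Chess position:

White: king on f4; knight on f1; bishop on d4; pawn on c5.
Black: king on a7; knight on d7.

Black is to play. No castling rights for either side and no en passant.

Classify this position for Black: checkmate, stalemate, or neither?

Black to move; black king on a7.
In check: no.
Legal moves for Black: Nf8, Nb8, Nf6, Nb6, Ne5, Nxc5, Kb8, Ka8, Kb7, Ka6.
Black has 10 legal moves and is not in check → neither.

neither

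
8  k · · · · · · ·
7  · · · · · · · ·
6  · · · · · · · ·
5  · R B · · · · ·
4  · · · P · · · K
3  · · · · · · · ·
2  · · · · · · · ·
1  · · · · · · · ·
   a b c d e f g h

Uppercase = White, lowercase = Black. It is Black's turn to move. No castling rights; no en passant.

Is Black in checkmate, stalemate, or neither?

stalemate

Black to move; black king on a8.
In check: no.
King squares — a7: attacked by Bc5; b7: attacked by Rb5; b8: attacked by Rb5.
Legal moves for Black: none.
Not in check and no legal moves → stalemate.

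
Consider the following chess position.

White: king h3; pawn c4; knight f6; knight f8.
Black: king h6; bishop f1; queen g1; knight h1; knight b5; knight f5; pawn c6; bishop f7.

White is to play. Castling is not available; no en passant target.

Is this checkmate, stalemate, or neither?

checkmate

White to move; white king on h3.
In check: yes, from the black bishop on f1.
King squares — g2: attacked by Bf1; h2: attacked by Qg1; g3: attacked by Qg1; g4: attacked by Qg1; h4: attacked by Nf5.
Legal moves for White: none.
In check with no legal moves → checkmate.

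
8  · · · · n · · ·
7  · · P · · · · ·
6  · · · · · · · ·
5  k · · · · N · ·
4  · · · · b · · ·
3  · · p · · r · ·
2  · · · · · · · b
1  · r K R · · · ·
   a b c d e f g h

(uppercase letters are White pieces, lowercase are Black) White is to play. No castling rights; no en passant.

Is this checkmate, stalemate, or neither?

checkmate

White to move; white king on c1.
In check: yes, from the black rook on b1.
King squares — b1: attacked by Be4; d1: own rook; b2: attacked by Rb1; c2: attacked by Be4; d2: attacked by Pc3.
Legal moves for White: none.
In check with no legal moves → checkmate.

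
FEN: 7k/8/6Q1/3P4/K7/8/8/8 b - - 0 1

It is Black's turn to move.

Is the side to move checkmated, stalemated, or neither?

Black to move; black king on h8.
In check: no.
King squares — g7: attacked by Qg6; h7: attacked by Qg6; g8: attacked by Qg6.
Legal moves for Black: none.
Not in check and no legal moves → stalemate.

stalemate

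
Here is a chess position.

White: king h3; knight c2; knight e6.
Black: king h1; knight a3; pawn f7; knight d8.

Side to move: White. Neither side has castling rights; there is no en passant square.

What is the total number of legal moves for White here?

White to move; king on h3.
In check: no.
Legal moves: Nf8, Nxd8, Ng7, Nc7, Ng5, Nc5, Nf4, Ned4, Kh4, Kg4, Kg3, Ncd4, Nb4, Ne3, Nxa3, Ne1, Na1.
Count: 17.

17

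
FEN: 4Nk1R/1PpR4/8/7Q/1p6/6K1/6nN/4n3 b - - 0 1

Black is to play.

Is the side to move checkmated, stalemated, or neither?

Black to move; black king on f8.
In check: yes, from the white rook on h8.
King squares — e7: attacked by Rd7; f7: attacked by Qh5; g7: attacked by Rd7; e8: attacked by Qh5; g8: attacked by Rh8.
Legal moves for Black: none.
In check with no legal moves → checkmate.

checkmate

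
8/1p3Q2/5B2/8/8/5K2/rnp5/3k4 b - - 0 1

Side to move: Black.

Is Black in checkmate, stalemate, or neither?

Black to move; black king on d1.
In check: no.
Legal moves for Black include: Nc4, Na4, Nd3, Ra8, Ra7, Ra6, Ra5, Ra4, Ra3+, Ra1, Kd2, Ke1, Kc1, b6, c1=Q, c1=R, c1=B, c1=N, ... (list truncated; more exist).
Black has legal moves and is not in check → neither.

neither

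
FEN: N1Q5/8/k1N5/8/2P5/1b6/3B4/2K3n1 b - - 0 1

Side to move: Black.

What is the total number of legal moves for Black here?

Black to move; king on a6.
In check: yes, from the white queen on c8.
Legal moves: none.
Count: 0.

0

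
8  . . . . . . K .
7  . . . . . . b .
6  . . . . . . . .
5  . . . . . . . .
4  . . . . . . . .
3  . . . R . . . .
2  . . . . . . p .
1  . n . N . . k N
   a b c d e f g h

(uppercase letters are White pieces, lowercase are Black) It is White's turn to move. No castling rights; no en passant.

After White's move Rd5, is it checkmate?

no

After Rd5: black king on g1; in check: no.
Black is not in check, so this cannot be checkmate.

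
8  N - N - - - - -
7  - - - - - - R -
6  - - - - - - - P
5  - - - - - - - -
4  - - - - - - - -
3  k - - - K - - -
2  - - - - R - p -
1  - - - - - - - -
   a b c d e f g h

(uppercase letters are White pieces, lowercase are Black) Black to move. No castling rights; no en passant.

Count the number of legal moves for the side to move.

Black to move; king on a3.
In check: no.
Legal moves: Kb4, Ka4, Kb3, g1=Q+, g1=R, g1=B+, g1=N.
Count: 7.

7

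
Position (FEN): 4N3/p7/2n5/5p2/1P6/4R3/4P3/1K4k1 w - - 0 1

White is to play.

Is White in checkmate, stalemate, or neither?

White to move; white king on b1.
In check: no.
Legal moves for White include: Ng7, Nc7, Nf6, Nd6, Re7, Re6, Re5, Re4, Rh3, Rg3+, Rf3, Rd3, Rc3, Rb3, Ra3, Kc2, Kb2, Ka2, ... (list truncated; more exist).
White has legal moves and is not in check → neither.

neither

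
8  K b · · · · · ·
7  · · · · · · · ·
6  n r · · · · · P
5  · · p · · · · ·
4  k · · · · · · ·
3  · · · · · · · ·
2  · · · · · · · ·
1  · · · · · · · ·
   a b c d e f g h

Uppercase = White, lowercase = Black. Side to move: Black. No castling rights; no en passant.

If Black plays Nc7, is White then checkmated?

yes

After Nc7: white king on a8; in check: yes, from the black knight on c7.
King squares — a7: attacked by Bb8; b7: attacked by Rb6; b8: attacked by Rb6.
White has no legal moves → checkmate.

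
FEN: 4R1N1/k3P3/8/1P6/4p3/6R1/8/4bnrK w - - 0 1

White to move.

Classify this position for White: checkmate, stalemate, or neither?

neither

White to move; white king on h1.
In check: yes, from the black rook on g1.
Legal moves for White: Kxg1, Rxg1.
White is in check but has 2 legal moves → neither.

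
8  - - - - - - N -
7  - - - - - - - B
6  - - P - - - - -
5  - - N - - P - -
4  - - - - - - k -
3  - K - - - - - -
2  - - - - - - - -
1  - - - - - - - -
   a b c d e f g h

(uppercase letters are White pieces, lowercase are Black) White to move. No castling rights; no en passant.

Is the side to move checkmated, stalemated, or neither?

neither

White to move; white king on b3.
In check: no.
Legal moves for White include: Ne7, Nh6+, Nf6+, Bg6, Nd7, Nb7, Ne6, Na6, Ne4, Na4, Nd3, Kc4, Kb4, Ka4, Kc3, Ka3, Kc2, Kb2, ... (list truncated; more exist).
White has legal moves and is not in check → neither.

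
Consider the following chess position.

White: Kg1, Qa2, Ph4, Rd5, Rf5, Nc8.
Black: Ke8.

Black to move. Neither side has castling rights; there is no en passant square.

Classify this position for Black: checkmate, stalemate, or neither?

Black to move; black king on e8.
In check: no.
King squares — d7: attacked by Rd5; e7: attacked by Nc8; f7: attacked by Rf5; d8: attacked by Rd5; f8: attacked by Rf5.
Legal moves for Black: none.
Not in check and no legal moves → stalemate.

stalemate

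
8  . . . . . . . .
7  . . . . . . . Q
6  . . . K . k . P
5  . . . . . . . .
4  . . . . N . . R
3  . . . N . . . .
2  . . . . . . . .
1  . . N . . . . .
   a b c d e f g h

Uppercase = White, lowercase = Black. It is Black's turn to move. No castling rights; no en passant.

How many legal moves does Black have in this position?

0

Black to move; king on f6.
In check: yes, from the white knight on e4.
Legal moves: none.
Count: 0.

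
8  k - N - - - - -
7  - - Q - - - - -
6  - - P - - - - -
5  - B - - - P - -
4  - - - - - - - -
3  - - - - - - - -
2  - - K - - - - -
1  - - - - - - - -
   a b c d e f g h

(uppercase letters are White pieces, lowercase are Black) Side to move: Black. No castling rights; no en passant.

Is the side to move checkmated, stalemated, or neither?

Black to move; black king on a8.
In check: no.
King squares — a7: attacked by Qc7; b7: attacked by Pc6; b8: attacked by Qc7.
Legal moves for Black: none.
Not in check and no legal moves → stalemate.

stalemate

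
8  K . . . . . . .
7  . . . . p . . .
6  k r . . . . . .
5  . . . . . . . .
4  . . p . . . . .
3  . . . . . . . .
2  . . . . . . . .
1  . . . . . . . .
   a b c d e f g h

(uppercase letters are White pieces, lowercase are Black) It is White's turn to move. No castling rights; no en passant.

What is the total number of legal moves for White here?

White to move; king on a8.
In check: no.
Legal moves: none.
Count: 0.

0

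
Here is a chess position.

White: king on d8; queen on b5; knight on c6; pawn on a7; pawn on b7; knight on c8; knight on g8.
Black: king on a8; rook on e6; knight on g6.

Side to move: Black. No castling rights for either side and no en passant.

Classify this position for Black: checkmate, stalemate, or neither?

Black to move; black king on a8.
In check: yes, from the white pawn on b7.
King squares — a7: attacked by Nc6; b7: attacked by Qb5; b8: attacked by Nc6.
Legal moves for Black: none.
In check with no legal moves → checkmate.

checkmate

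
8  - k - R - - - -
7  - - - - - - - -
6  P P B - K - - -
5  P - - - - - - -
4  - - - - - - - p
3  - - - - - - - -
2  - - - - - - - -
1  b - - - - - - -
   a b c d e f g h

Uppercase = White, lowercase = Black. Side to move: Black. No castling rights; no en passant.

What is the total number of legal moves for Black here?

Black to move; king on b8.
In check: yes, from the white rook on d8.
Legal moves: none.
Count: 0.

0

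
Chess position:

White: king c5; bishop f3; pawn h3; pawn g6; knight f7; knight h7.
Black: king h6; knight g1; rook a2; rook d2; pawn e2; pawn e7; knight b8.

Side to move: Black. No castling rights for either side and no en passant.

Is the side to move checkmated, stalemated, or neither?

Black to move; black king on h6.
In check: yes, from the white knight on f7.
King squares — g5: attacked by Nf7; h5: attacked by Bf3; g6: available; g7: available; h7: attacked by Pg6.
Legal moves for Black: Kg7, Kxg6.
Black is in check but has 2 legal moves → neither.

neither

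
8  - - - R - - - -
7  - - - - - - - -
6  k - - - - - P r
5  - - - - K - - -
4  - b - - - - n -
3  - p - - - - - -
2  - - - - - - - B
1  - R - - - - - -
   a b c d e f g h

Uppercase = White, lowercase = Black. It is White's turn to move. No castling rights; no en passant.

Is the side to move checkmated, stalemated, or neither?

White to move; white king on e5.
In check: yes, from the black knight on g4.
King squares — d4: available; e4: available; f4: available; d5: available; f5: available; d6: attacked by Bb4; e6: available; f6: attacked by Ng4.
Legal moves for White: Ke6, Kf5, Kd5, Kf4, Ke4, Kd4.
White is in check but has 6 legal moves → neither.

neither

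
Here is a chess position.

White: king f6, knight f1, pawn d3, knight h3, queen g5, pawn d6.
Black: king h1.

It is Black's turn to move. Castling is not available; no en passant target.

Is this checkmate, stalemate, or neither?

Black to move; black king on h1.
In check: no.
King squares — g1: attacked by Nh3; g2: attacked by Qg5; h2: attacked by Nf1.
Legal moves for Black: none.
Not in check and no legal moves → stalemate.

stalemate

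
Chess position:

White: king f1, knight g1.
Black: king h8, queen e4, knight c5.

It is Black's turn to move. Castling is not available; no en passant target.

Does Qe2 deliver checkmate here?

After Qe2: white king on f1; in check: yes, from the black queen on e2.
White has 2 legal replies: Kxe2, Nxe2.
In check but a legal move exists → not checkmate.

no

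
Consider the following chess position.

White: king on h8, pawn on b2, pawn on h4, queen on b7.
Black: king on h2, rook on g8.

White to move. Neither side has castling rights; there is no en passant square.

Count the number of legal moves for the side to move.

White to move; king on h8.
In check: yes, from the black rook on g8.
Legal moves: Kxg8, Kh7.
Count: 2.

2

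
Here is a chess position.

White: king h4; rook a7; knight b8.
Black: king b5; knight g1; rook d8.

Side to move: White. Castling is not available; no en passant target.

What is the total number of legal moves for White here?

21

White to move; king on h4.
In check: no.
Legal moves: Nd7, Nc6, Na6, Ra8, Rh7, Rg7, Rf7, Re7, Rd7, Rc7, Rb7+, Ra6, Ra5+, Ra4, Ra3, Ra2, Ra1, Kh5, Kg5, Kg4, Kg3.
Count: 21.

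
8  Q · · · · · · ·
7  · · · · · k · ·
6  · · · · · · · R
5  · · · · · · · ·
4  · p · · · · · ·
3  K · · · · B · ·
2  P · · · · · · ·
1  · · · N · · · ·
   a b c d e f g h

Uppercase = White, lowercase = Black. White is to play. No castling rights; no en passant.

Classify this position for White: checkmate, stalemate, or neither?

White to move; white king on a3.
In check: yes, from the black pawn on b4.
King squares — a2: own pawn; b2: available; b3: available; a4: available; b4: available.
Legal moves for White: Kxb4, Ka4, Kb3, Kb2.
White is in check but has 4 legal moves → neither.

neither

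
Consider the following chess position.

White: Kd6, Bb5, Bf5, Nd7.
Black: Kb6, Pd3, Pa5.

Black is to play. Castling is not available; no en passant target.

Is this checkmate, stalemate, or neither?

neither

Black to move; black king on b6.
In check: yes, from the white knight on d7.
Legal moves for Black: Kb7, Ka7, Kxb5.
Black is in check but has 3 legal moves → neither.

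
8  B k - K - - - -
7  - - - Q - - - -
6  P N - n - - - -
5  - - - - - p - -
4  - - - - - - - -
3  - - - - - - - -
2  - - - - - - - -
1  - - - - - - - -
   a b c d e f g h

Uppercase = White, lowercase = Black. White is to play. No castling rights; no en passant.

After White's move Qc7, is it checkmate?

yes

After Qc7: black king on b8; in check: yes, from the white queen on c7.
King squares — a7: attacked by Qc7; b7: attacked by Pa6; c7: attacked by Kd8; a8: attacked by Nb6; c8: attacked by Nb6.
Black has no legal moves → checkmate.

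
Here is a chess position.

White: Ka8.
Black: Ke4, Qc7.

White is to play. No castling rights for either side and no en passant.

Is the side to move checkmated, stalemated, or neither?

White to move; white king on a8.
In check: no.
King squares — a7: attacked by Qc7; b7: attacked by Qc7; b8: attacked by Qc7.
Legal moves for White: none.
Not in check and no legal moves → stalemate.

stalemate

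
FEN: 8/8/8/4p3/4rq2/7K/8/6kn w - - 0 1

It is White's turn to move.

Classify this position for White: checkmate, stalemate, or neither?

stalemate

White to move; white king on h3.
In check: no.
King squares — g2: attacked by Kg1; h2: attacked by Kg1; g3: attacked by Nh1; g4: attacked by Qf4; h4: attacked by Qf4.
Legal moves for White: none.
Not in check and no legal moves → stalemate.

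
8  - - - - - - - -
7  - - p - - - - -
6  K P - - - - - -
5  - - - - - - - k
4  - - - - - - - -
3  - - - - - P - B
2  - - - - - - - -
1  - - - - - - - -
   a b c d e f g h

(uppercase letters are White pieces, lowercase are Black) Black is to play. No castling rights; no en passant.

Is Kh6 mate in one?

no

After Kh6: white king on a6; in check: no.
White is not in check, so this cannot be checkmate.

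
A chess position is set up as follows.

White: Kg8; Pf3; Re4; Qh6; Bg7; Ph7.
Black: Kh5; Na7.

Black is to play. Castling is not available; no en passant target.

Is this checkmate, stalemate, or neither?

checkmate

Black to move; black king on h5.
In check: yes, from the white queen on h6.
King squares — g4: attacked by Pf3; h4: attacked by Re4; g5: attacked by Qh6; g6: attacked by Qh6; h6: attacked by Bg7.
Legal moves for Black: none.
In check with no legal moves → checkmate.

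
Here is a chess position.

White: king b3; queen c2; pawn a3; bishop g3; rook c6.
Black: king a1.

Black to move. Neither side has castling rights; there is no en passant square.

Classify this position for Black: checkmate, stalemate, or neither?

stalemate

Black to move; black king on a1.
In check: no.
King squares — b1: attacked by Qc2; a2: attacked by Qc2; b2: attacked by Qc2.
Legal moves for Black: none.
Not in check and no legal moves → stalemate.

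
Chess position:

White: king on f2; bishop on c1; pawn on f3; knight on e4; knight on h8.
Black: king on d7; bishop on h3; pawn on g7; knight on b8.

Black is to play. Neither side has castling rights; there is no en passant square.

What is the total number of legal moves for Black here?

Black to move; king on d7.
In check: no.
Legal moves: Nc6, Na6, Ke8, Kd8, Kc8, Ke7, Kc7, Ke6, Kc6, Be6, Bf5, Bg4, Bg2, Bf1, g6, g5.
Count: 16.

16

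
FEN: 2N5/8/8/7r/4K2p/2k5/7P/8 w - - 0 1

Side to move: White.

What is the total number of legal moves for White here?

White to move; king on e4.
In check: no.
Legal moves: Ne7, Na7, Nd6, Nb6, Kf4, Kf3, Ke3, h3.
Count: 8.

8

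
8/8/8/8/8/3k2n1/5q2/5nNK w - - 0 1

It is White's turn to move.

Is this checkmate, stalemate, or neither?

White to move; white king on h1.
In check: yes, from the black knight on g3.
King squares — g1: own knight; g2: attacked by Qf2; h2: attacked by Nf1.
Legal moves for White: none.
In check with no legal moves → checkmate.

checkmate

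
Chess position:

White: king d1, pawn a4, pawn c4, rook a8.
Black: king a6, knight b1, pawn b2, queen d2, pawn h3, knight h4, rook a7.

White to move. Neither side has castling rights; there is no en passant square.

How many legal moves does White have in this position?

White to move; king on d1.
In check: yes, from the black queen on d2.
Legal moves: none.
Count: 0.

0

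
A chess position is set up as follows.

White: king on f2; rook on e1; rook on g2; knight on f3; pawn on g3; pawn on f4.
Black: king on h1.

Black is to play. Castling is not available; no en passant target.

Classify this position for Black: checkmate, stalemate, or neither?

checkmate

Black to move; black king on h1.
In check: yes, from the white rook on e1.
King squares — g1: attacked by Re1; g2: attacked by Kf2; h2: attacked by Rg2.
Legal moves for Black: none.
In check with no legal moves → checkmate.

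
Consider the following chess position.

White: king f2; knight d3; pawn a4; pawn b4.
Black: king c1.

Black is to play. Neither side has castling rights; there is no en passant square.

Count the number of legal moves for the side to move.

Black to move; king on c1.
In check: yes, from the white knight on d3.
Legal moves: Kd2, Kc2, Kd1, Kb1.
Count: 4.

4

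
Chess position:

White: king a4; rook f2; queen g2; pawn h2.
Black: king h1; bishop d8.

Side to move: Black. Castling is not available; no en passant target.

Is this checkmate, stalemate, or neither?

checkmate

Black to move; black king on h1.
In check: yes, from the white queen on g2.
King squares — g1: attacked by Qg2; g2: attacked by Rf2; h2: attacked by Qg2.
Legal moves for Black: none.
In check with no legal moves → checkmate.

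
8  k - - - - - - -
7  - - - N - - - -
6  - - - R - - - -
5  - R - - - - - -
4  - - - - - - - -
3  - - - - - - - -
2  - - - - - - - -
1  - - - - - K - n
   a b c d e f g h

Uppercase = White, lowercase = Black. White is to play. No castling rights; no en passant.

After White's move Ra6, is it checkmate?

After Ra6: black king on a8; in check: yes, from the white rook on a6.
King squares — a7: attacked by Ra6; b7: attacked by Rb5; b8: attacked by Rb5.
Black has no legal moves → checkmate.

yes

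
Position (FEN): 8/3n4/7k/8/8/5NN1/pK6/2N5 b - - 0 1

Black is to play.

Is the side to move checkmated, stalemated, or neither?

Black to move; black king on h6.
In check: no.
Legal moves for Black: Nf8, Nb8, Nf6, Nb6, Ne5, Nc5, Kh7, Kg7, Kg6, a1=Q+, a1=R, a1=B+, a1=N.
Black has 13 legal moves and is not in check → neither.

neither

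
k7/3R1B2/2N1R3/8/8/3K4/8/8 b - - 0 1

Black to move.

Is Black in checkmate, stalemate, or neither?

stalemate

Black to move; black king on a8.
In check: no.
King squares — a7: attacked by Nc6; b7: attacked by Rd7; b8: attacked by Nc6.
Legal moves for Black: none.
Not in check and no legal moves → stalemate.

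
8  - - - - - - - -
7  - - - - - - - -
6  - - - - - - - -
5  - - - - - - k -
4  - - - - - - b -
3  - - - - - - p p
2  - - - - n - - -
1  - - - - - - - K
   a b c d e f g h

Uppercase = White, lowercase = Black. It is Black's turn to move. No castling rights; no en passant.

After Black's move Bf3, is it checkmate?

After Bf3: white king on h1; in check: yes, from the black bishop on f3.
King squares — g1: attacked by Ne2; g2: attacked by Bf3; h2: attacked by Pg3.
White has no legal moves → checkmate.

yes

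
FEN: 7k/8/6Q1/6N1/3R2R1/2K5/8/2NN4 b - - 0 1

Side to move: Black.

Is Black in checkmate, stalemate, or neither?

Black to move; black king on h8.
In check: no.
King squares — g7: attacked by Qg6; h7: attacked by Ng5; g8: attacked by Qg6.
Legal moves for Black: none.
Not in check and no legal moves → stalemate.

stalemate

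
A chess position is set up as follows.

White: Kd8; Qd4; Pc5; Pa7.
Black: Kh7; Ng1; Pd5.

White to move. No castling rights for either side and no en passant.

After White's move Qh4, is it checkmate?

After Qh4: black king on h7; in check: yes, from the white queen on h4.
Black has 3 legal replies: Kg8, Kg7, Kg6.
In check but a legal move exists → not checkmate.

no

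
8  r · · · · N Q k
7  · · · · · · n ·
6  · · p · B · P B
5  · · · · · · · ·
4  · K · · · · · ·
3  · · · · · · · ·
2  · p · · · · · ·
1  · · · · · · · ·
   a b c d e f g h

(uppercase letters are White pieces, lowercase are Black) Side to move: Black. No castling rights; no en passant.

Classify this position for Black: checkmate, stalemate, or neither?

checkmate

Black to move; black king on h8.
In check: yes, from the white queen on g8.
King squares — g7: own knight; h7: attacked by Pg6; g8: attacked by Be6.
Legal moves for Black: none.
In check with no legal moves → checkmate.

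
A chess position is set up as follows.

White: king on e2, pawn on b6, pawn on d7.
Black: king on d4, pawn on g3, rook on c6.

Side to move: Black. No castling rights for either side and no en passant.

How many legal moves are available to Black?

Black to move; king on d4.
In check: no.
Legal moves: Rc8, Rc7, Rh6, Rg6, Rf6, Re6+, Rd6, Rxb6, Rc5, Rc4, Rc3, Rc2+, Rc1, Ke5, Kd5, Kc5, Ke4, Kc4, Kc3, g2.
Count: 20.

20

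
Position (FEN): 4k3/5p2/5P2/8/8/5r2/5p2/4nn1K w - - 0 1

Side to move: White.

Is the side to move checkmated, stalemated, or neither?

White to move; white king on h1.
In check: no.
King squares — g1: attacked by Pf2; g2: attacked by Ne1; h2: attacked by Nf1.
Legal moves for White: none.
Not in check and no legal moves → stalemate.

stalemate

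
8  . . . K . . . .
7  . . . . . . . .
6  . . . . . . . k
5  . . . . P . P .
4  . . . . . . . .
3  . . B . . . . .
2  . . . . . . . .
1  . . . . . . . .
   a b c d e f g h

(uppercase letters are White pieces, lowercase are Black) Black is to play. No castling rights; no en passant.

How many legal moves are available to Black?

Black to move; king on h6.
In check: yes, from the white pawn on g5.
Legal moves: Kh7, Kg7, Kg6, Kh5, Kxg5.
Count: 5.

5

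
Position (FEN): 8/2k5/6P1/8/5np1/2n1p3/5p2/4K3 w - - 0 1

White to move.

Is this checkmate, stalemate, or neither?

White to move; white king on e1.
In check: yes, from the black pawn on f2.
King squares — d1: attacked by Nc3; f1: available; d2: attacked by Pe3; e2: attacked by Nc3; f2: attacked by Pe3.
Legal moves for White: Kf1.
White is in check but has 1 legal move → neither.

neither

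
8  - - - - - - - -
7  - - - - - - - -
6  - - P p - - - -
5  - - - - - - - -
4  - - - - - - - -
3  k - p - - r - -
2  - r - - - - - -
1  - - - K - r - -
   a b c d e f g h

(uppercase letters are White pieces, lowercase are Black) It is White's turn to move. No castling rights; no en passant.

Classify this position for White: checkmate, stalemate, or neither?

checkmate

White to move; white king on d1.
In check: yes, from the black rook on f1.
King squares — c1: attacked by Rf1; e1: attacked by Rf1; c2: attacked by Rb2; d2: attacked by Rb2; e2: attacked by Rb2.
Legal moves for White: none.
In check with no legal moves → checkmate.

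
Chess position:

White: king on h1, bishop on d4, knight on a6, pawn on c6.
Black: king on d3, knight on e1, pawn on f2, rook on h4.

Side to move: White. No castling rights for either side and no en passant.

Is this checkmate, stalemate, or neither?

checkmate

White to move; white king on h1.
In check: yes, from the black rook on h4.
King squares — g1: attacked by Pf2; g2: attacked by Ne1; h2: attacked by Rh4.
Legal moves for White: none.
In check with no legal moves → checkmate.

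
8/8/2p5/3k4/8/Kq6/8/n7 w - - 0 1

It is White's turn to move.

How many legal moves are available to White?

0

White to move; king on a3.
In check: yes, from the black queen on b3.
Legal moves: none.
Count: 0.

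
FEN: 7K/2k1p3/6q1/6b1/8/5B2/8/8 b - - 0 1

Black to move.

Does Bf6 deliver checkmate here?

After Bf6: white king on h8; in check: yes, from the black bishop on f6.
King squares — g7: attacked by Bf6; h7: attacked by Qg6; g8: attacked by Qg6.
White has no legal moves → checkmate.

yes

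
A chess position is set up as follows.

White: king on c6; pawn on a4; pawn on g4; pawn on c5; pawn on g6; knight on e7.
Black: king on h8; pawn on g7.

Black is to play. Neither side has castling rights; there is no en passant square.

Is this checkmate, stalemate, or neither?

Black to move; black king on h8.
In check: no.
King squares — g7: own pawn; h7: attacked by Pg6; g8: attacked by Ne7.
Legal moves for Black: none.
Not in check and no legal moves → stalemate.

stalemate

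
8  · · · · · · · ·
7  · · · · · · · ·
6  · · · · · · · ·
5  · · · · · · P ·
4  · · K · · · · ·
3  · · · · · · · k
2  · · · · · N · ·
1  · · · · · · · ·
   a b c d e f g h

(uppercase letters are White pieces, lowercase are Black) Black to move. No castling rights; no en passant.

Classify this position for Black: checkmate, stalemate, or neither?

Black to move; black king on h3.
In check: yes, from the white knight on f2.
King squares — g2: available; h2: available; g3: available; g4: attacked by Nf2; h4: available.
Legal moves for Black: Kh4, Kg3, Kh2, Kg2.
Black is in check but has 4 legal moves → neither.

neither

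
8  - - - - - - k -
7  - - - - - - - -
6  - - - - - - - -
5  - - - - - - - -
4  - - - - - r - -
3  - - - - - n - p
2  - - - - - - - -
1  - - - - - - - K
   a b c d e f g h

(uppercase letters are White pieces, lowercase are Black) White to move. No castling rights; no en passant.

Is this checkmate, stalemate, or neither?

White to move; white king on h1.
In check: no.
King squares — g1: attacked by Nf3; g2: attacked by Ph3; h2: attacked by Nf3.
Legal moves for White: none.
Not in check and no legal moves → stalemate.

stalemate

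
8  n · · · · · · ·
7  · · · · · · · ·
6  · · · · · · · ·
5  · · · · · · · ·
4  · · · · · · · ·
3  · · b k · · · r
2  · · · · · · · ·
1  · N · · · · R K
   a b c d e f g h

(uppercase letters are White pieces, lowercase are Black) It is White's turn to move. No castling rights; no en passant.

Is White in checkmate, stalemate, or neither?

neither

White to move; white king on h1.
In check: yes, from the black rook on h3.
Legal moves for White: Kg2.
White is in check but has 1 legal move → neither.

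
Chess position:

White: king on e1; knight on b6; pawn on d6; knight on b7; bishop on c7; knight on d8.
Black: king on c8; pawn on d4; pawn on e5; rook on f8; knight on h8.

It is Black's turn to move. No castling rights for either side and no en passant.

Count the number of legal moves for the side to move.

Black to move; king on c8.
In check: yes, from the white knight on b6.
Legal moves: none.
Count: 0.

0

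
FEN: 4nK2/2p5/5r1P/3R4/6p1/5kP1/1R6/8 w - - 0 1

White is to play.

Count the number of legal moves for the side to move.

White to move; king on f8.
In check: yes, from the black rook on f6.
Legal moves: Kg8, Kxe8, Ke7.
Count: 3.

3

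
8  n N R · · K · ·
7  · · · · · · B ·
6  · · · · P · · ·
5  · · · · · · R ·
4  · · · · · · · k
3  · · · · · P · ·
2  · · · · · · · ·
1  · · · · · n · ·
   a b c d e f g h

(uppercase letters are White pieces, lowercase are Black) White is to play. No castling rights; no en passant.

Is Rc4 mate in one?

After Rc4: black king on h4; in check: yes, from the white rook on c4.
Black has 2 legal replies: Kxg5, Kh3.
In check but a legal move exists → not checkmate.

no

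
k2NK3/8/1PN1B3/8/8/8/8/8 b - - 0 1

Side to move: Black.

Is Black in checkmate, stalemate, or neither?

stalemate

Black to move; black king on a8.
In check: no.
King squares — a7: attacked by Pb6; b7: attacked by Nd8; b8: attacked by Nc6.
Legal moves for Black: none.
Not in check and no legal moves → stalemate.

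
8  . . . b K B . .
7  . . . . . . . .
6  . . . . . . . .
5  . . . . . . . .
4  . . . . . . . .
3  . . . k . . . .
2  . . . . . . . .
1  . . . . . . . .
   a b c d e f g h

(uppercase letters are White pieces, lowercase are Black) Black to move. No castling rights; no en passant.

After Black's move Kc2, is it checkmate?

no

After Kc2: white king on e8; in check: no.
White is not in check, so this cannot be checkmate.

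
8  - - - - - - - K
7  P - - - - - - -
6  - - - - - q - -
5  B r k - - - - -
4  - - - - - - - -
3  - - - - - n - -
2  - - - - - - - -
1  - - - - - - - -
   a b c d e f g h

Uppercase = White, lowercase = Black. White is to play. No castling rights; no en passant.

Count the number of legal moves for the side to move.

White to move; king on h8.
In check: yes, from the black queen on f6.
Legal moves: Kg8, Kh7.
Count: 2.

2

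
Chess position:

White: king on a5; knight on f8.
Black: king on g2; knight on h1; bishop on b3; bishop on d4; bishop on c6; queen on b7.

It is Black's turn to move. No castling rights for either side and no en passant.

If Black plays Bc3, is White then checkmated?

yes

After Bc3: white king on a5; in check: yes, from the black bishop on c3.
King squares — a4: attacked by Bb3; b4: attacked by Bc3; b5: attacked by Bc6; a6: attacked by Qb7; b6: attacked by Qb7.
White has no legal moves → checkmate.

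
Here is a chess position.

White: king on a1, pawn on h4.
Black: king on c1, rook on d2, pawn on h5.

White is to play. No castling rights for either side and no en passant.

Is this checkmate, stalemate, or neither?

White to move; white king on a1.
In check: no.
King squares — b1: attacked by Kc1; a2: attacked by Rd2; b2: attacked by Kc1.
Legal moves for White: none.
Not in check and no legal moves → stalemate.

stalemate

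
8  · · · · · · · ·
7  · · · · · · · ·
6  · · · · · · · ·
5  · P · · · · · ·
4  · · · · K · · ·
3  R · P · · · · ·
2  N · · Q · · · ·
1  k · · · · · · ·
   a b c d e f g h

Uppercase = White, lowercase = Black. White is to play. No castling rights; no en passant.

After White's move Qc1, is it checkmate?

yes

After Qc1: black king on a1; in check: yes, from the white queen on c1.
King squares — b1: attacked by Qc1; a2: attacked by Ra3; b2: attacked by Qc1.
Black has no legal moves → checkmate.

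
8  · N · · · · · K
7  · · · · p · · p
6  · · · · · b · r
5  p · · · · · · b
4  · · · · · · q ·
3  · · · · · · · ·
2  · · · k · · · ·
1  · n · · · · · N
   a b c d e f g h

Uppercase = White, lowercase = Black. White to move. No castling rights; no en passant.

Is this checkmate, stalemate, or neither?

checkmate

White to move; white king on h8.
In check: yes, from the black bishop on f6.
King squares — g7: attacked by Qg4; h7: attacked by Rh6; g8: attacked by Qg4.
Legal moves for White: none.
In check with no legal moves → checkmate.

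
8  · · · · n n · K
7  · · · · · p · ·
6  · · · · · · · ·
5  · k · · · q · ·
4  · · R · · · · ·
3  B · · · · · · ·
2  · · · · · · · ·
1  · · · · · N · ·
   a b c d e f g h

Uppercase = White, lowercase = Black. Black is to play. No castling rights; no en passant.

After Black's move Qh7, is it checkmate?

After Qh7: white king on h8; in check: yes, from the black queen on h7.
King squares — g7: attacked by Qh7; h7: attacked by Nf8; g8: attacked by Qh7.
White has no legal moves → checkmate.

yes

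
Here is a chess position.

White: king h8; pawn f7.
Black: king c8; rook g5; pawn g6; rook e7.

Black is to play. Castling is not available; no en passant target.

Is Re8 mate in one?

After Re8: white king on h8; in check: yes, from the black rook on e8.
White has 10 legal replies: Kh7, Kg7, fxe8=Q+, fxe8=R+, fxe8=B, fxe8=N, f8=Q, f8=R, f8=B, f8=N.
In check but a legal move exists → not checkmate.

no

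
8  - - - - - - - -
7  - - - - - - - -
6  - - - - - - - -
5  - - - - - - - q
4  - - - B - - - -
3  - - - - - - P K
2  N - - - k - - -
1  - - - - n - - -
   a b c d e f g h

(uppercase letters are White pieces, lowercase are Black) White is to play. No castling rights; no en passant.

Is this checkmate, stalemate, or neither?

checkmate

White to move; white king on h3.
In check: yes, from the black queen on h5.
King squares — g2: attacked by Ne1; h2: attacked by Qh5; g3: own pawn; g4: attacked by Qh5; h4: attacked by Qh5.
Legal moves for White: none.
In check with no legal moves → checkmate.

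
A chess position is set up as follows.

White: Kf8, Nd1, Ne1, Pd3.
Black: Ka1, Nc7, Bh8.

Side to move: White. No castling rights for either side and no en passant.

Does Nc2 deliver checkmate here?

no

After Nc2: black king on a1; in check: yes, from the white knight on c2.
Black has 2 legal replies: Ka2, Kb1.
In check but a legal move exists → not checkmate.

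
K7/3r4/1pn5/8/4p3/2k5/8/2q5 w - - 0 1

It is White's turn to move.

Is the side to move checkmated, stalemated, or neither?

White to move; white king on a8.
In check: no.
King squares — a7: attacked by Nc6; b7: attacked by Rd7; b8: attacked by Nc6.
Legal moves for White: none.
Not in check and no legal moves → stalemate.

stalemate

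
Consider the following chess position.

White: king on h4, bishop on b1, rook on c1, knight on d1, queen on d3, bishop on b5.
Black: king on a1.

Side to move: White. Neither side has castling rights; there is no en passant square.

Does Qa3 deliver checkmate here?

After Qa3: black king on a1; in check: yes, from the white queen on a3.
King squares — b1: attacked by Rc1; a2: attacked by Bb1; b2: attacked by Nd1.
Black has no legal moves → checkmate.

yes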